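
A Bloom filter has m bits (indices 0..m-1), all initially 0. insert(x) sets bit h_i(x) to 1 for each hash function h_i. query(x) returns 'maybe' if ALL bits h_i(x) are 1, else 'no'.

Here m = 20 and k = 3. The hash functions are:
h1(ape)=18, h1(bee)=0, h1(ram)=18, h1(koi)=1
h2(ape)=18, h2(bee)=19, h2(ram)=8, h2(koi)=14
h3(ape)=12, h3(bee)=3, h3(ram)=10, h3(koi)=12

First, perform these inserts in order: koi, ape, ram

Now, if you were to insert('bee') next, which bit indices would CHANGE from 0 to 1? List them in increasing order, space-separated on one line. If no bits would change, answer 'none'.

Answer: 0 3 19

Derivation:
Start: bits=00000000000000000000
After insert 'koi': sets bits 1 12 14 -> bits=01000000000010100000
After insert 'ape': sets bits 12 18 -> bits=01000000000010100010
After insert 'ram': sets bits 8 10 18 -> bits=01000000101010100010
insert 'bee' would touch bits 0 3 19; currently bit0=0, bit3=0, bit19=0
Bits that are 0 among those (would change 0->1): 0 3 19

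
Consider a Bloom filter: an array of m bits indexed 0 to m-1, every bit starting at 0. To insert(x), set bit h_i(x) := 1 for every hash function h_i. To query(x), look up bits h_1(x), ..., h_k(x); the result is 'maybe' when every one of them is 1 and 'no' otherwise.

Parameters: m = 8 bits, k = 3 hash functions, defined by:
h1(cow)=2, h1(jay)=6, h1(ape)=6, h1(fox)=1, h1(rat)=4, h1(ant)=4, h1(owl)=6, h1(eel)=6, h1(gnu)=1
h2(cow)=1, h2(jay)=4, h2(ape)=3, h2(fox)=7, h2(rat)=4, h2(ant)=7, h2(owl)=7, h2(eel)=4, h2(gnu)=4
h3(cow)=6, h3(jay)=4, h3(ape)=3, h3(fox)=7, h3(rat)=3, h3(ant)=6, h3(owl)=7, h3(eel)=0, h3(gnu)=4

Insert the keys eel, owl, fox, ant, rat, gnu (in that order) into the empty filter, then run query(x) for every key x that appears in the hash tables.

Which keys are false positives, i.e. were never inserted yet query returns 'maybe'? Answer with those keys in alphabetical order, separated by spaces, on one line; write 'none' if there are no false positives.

Answer: ape jay

Derivation:
Start: bits=00000000
After insert 'eel': sets bits 0 4 6 -> bits=10001010
After insert 'owl': sets bits 6 7 -> bits=10001011
After insert 'fox': sets bits 1 7 -> bits=11001011
After insert 'ant': sets bits 4 6 7 -> bits=11001011
After insert 'rat': sets bits 3 4 -> bits=11011011
After insert 'gnu': sets bits 1 4 -> bits=11011011
Not inserted: ape cow jay — query each against bits=11011011:
query ape: checks bit3=1, bit6=1 (all 1) -> maybe => FALSE POSITIVE
query cow: checks bit1=1, bit2=0, bit6=1 (has a 0) -> no => not a false positive
query jay: checks bit4=1, bit6=1 (all 1) -> maybe => FALSE POSITIVE
False positives (alphabetical): ape jay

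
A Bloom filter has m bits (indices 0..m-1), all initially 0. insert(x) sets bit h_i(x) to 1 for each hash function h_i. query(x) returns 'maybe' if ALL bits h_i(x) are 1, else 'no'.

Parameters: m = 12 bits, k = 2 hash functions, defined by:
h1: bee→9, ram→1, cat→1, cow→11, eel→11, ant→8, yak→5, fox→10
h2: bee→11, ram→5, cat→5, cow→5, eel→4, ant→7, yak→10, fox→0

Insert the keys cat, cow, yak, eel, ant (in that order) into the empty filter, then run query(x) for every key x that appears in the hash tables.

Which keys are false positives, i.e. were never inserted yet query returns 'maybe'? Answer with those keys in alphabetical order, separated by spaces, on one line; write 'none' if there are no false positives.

Answer: ram

Derivation:
Start: bits=000000000000
After insert 'cat': sets bits 1 5 -> bits=010001000000
After insert 'cow': sets bits 5 11 -> bits=010001000001
After insert 'yak': sets bits 5 10 -> bits=010001000011
After insert 'eel': sets bits 4 11 -> bits=010011000011
After insert 'ant': sets bits 7 8 -> bits=010011011011
Not inserted: bee fox ram — query each against bits=010011011011:
query bee: checks bit9=0, bit11=1 (has a 0) -> no => not a false positive
query fox: checks bit0=0, bit10=1 (has a 0) -> no => not a false positive
query ram: checks bit1=1, bit5=1 (all 1) -> maybe => FALSE POSITIVE
False positives (alphabetical): ram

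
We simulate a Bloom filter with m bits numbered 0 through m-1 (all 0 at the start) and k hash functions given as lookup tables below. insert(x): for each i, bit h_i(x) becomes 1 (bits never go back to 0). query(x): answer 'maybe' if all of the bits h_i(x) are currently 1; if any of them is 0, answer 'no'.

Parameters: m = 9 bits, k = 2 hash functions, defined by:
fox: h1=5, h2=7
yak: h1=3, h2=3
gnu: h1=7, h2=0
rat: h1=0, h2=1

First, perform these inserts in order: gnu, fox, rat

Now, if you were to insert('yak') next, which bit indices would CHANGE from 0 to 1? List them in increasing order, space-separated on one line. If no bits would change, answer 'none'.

Answer: 3

Derivation:
Start: bits=000000000
After insert 'gnu': sets bits 0 7 -> bits=100000010
After insert 'fox': sets bits 5 7 -> bits=100001010
After insert 'rat': sets bits 0 1 -> bits=110001010
insert 'yak' would touch bits 3; currently bit3=0
Bits that are 0 among those (would change 0->1): 3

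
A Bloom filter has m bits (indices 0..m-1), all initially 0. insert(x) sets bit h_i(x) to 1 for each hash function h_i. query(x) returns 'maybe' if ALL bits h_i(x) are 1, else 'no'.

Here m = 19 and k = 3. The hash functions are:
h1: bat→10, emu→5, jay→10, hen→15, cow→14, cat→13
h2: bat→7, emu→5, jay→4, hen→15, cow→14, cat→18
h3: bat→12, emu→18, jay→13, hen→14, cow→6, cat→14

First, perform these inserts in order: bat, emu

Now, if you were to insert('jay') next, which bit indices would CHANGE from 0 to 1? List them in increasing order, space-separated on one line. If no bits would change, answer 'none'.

Start: bits=0000000000000000000
After insert 'bat': sets bits 7 10 12 -> bits=0000000100101000000
After insert 'emu': sets bits 5 18 -> bits=0000010100101000001
insert 'jay' would touch bits 4 10 13; currently bit4=0, bit10=1, bit13=0
Bits that are 0 among those (would change 0->1): 4 13

Answer: 4 13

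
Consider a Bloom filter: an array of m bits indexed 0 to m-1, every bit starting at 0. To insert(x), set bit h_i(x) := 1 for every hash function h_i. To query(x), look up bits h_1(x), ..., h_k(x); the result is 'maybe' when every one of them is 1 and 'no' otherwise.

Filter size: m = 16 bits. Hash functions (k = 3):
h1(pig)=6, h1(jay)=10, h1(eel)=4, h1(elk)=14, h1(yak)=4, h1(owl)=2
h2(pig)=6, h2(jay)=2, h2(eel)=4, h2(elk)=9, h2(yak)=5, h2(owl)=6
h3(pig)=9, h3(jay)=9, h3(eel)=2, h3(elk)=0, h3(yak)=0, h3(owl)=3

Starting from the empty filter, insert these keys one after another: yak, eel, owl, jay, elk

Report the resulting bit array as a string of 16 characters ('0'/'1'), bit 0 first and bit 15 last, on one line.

Answer: 1011111001100010

Derivation:
Start: bits=0000000000000000
After insert 'yak': sets bits 0 4 5 -> bits=1000110000000000
After insert 'eel': sets bits 2 4 -> bits=1010110000000000
After insert 'owl': sets bits 2 3 6 -> bits=1011111000000000
After insert 'jay': sets bits 2 9 10 -> bits=1011111001100000
After insert 'elk': sets bits 0 9 14 -> bits=1011111001100010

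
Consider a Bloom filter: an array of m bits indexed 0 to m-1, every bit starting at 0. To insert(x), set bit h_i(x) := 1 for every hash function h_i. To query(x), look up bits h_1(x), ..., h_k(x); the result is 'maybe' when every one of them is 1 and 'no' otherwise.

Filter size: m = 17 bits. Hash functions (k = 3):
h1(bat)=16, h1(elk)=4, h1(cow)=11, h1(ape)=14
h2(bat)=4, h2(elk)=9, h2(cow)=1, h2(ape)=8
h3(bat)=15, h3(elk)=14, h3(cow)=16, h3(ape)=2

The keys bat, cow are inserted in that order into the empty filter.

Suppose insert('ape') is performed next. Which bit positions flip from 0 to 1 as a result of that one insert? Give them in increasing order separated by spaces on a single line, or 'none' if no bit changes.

Answer: 2 8 14

Derivation:
Start: bits=00000000000000000
After insert 'bat': sets bits 4 15 16 -> bits=00001000000000011
After insert 'cow': sets bits 1 11 16 -> bits=01001000000100011
insert 'ape' would touch bits 2 8 14; currently bit2=0, bit8=0, bit14=0
Bits that are 0 among those (would change 0->1): 2 8 14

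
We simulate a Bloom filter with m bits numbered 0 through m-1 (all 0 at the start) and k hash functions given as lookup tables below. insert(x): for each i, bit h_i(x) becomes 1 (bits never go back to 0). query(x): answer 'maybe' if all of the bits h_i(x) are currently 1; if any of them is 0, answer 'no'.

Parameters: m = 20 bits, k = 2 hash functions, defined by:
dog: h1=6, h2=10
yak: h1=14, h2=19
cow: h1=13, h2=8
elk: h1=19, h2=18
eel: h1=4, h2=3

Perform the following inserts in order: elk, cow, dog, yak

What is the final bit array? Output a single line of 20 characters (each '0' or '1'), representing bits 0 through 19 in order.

Start: bits=00000000000000000000
After insert 'elk': sets bits 18 19 -> bits=00000000000000000011
After insert 'cow': sets bits 8 13 -> bits=00000000100001000011
After insert 'dog': sets bits 6 10 -> bits=00000010101001000011
After insert 'yak': sets bits 14 19 -> bits=00000010101001100011

Answer: 00000010101001100011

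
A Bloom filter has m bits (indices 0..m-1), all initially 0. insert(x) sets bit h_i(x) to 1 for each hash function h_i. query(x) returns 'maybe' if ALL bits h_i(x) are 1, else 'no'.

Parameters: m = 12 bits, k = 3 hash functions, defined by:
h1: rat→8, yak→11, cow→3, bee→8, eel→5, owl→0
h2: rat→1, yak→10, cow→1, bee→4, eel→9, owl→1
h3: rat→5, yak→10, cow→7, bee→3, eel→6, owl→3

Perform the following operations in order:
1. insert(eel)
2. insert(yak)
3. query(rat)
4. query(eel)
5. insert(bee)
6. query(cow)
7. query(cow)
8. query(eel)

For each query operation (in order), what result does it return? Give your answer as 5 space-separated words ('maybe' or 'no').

Start: bits=000000000000
Op 1: insert eel -> sets bits 5 6 9 -> bits=000001100100
Op 2: insert yak -> sets bits 10 11 -> bits=000001100111
Op 3: query rat -> checks bit1=0, bit5=1, bit8=0 (has a 0) -> no
Op 4: query eel -> checks bit5=1, bit6=1, bit9=1 (all 1) -> maybe
Op 5: insert bee -> sets bits 3 4 8 -> bits=000111101111
Op 6: query cow -> checks bit1=0, bit3=1, bit7=0 (has a 0) -> no
Op 7: query cow -> checks bit1=0, bit3=1, bit7=0 (has a 0) -> no
Op 8: query eel -> checks bit5=1, bit6=1, bit9=1 (all 1) -> maybe
Query results in order: no maybe no no maybe

Answer: no maybe no no maybe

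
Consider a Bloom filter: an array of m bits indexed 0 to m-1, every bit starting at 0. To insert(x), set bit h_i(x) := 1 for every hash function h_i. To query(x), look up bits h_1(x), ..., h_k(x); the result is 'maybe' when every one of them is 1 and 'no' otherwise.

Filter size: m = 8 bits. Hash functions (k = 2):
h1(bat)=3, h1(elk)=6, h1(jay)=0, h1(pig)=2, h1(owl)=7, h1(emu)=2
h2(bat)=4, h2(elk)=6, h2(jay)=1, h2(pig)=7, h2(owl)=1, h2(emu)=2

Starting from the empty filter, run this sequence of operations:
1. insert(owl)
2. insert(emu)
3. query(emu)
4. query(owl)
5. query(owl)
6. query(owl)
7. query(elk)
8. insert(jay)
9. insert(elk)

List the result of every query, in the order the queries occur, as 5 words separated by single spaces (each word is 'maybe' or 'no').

Start: bits=00000000
Op 1: insert owl -> sets bits 1 7 -> bits=01000001
Op 2: insert emu -> sets bits 2 -> bits=01100001
Op 3: query emu -> checks bit2=1 (all 1) -> maybe
Op 4: query owl -> checks bit1=1, bit7=1 (all 1) -> maybe
Op 5: query owl -> checks bit1=1, bit7=1 (all 1) -> maybe
Op 6: query owl -> checks bit1=1, bit7=1 (all 1) -> maybe
Op 7: query elk -> checks bit6=0 (has a 0) -> no
Op 8: insert jay -> sets bits 0 1 -> bits=11100001
Op 9: insert elk -> sets bits 6 -> bits=11100011
Query results in order: maybe maybe maybe maybe no

Answer: maybe maybe maybe maybe no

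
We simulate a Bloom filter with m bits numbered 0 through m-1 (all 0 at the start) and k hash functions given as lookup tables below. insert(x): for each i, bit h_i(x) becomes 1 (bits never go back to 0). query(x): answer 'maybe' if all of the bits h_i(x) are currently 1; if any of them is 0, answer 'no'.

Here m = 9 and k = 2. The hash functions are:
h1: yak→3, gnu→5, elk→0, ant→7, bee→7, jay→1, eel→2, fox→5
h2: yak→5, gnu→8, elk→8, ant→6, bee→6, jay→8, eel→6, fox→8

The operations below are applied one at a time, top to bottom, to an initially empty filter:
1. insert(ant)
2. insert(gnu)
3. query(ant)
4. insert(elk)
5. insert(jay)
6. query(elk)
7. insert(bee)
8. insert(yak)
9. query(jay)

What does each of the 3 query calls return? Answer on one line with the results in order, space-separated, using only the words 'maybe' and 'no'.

Answer: maybe maybe maybe

Derivation:
Start: bits=000000000
Op 1: insert ant -> sets bits 6 7 -> bits=000000110
Op 2: insert gnu -> sets bits 5 8 -> bits=000001111
Op 3: query ant -> checks bit6=1, bit7=1 (all 1) -> maybe
Op 4: insert elk -> sets bits 0 8 -> bits=100001111
Op 5: insert jay -> sets bits 1 8 -> bits=110001111
Op 6: query elk -> checks bit0=1, bit8=1 (all 1) -> maybe
Op 7: insert bee -> sets bits 6 7 -> bits=110001111
Op 8: insert yak -> sets bits 3 5 -> bits=110101111
Op 9: query jay -> checks bit1=1, bit8=1 (all 1) -> maybe
Query results in order: maybe maybe maybe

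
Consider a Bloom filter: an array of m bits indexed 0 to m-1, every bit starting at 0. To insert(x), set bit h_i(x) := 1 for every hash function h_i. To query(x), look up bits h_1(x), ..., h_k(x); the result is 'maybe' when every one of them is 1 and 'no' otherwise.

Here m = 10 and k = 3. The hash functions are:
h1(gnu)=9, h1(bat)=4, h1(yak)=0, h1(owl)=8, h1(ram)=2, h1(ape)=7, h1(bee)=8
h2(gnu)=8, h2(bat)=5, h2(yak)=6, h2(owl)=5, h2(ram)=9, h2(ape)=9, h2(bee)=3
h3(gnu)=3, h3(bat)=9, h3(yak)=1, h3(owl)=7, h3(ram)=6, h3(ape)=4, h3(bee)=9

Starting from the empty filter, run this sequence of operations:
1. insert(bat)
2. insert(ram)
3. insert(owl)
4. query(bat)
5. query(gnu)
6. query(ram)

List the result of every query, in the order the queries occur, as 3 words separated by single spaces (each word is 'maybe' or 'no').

Start: bits=0000000000
Op 1: insert bat -> sets bits 4 5 9 -> bits=0000110001
Op 2: insert ram -> sets bits 2 6 9 -> bits=0010111001
Op 3: insert owl -> sets bits 5 7 8 -> bits=0010111111
Op 4: query bat -> checks bit4=1, bit5=1, bit9=1 (all 1) -> maybe
Op 5: query gnu -> checks bit3=0, bit8=1, bit9=1 (has a 0) -> no
Op 6: query ram -> checks bit2=1, bit6=1, bit9=1 (all 1) -> maybe
Query results in order: maybe no maybe

Answer: maybe no maybe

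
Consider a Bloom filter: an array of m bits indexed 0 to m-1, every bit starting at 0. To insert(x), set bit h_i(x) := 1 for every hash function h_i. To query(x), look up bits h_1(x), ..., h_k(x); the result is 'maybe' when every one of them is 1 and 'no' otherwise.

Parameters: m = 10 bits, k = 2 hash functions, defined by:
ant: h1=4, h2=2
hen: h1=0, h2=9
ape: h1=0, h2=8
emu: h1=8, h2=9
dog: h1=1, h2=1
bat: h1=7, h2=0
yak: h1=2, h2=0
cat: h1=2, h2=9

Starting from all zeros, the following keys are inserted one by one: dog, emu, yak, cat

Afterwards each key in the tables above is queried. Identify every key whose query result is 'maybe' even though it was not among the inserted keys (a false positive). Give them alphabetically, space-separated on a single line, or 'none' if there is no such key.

Start: bits=0000000000
After insert 'dog': sets bits 1 -> bits=0100000000
After insert 'emu': sets bits 8 9 -> bits=0100000011
After insert 'yak': sets bits 0 2 -> bits=1110000011
After insert 'cat': sets bits 2 9 -> bits=1110000011
Not inserted: ant ape bat hen — query each against bits=1110000011:
query ant: checks bit2=1, bit4=0 (has a 0) -> no => not a false positive
query ape: checks bit0=1, bit8=1 (all 1) -> maybe => FALSE POSITIVE
query bat: checks bit0=1, bit7=0 (has a 0) -> no => not a false positive
query hen: checks bit0=1, bit9=1 (all 1) -> maybe => FALSE POSITIVE
False positives (alphabetical): ape hen

Answer: ape hen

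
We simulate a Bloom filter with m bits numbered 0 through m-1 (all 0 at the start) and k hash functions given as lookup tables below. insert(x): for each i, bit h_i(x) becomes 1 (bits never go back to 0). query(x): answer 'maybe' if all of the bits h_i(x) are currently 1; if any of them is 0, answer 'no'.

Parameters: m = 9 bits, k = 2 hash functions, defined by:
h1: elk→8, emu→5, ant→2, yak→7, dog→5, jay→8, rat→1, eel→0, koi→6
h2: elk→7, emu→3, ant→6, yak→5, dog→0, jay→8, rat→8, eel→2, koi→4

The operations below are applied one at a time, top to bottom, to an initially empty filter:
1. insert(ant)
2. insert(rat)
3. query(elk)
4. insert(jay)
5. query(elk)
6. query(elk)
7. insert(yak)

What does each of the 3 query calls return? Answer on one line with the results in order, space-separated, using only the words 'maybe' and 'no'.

Start: bits=000000000
Op 1: insert ant -> sets bits 2 6 -> bits=001000100
Op 2: insert rat -> sets bits 1 8 -> bits=011000101
Op 3: query elk -> checks bit7=0, bit8=1 (has a 0) -> no
Op 4: insert jay -> sets bits 8 -> bits=011000101
Op 5: query elk -> checks bit7=0, bit8=1 (has a 0) -> no
Op 6: query elk -> checks bit7=0, bit8=1 (has a 0) -> no
Op 7: insert yak -> sets bits 5 7 -> bits=011001111
Query results in order: no no no

Answer: no no no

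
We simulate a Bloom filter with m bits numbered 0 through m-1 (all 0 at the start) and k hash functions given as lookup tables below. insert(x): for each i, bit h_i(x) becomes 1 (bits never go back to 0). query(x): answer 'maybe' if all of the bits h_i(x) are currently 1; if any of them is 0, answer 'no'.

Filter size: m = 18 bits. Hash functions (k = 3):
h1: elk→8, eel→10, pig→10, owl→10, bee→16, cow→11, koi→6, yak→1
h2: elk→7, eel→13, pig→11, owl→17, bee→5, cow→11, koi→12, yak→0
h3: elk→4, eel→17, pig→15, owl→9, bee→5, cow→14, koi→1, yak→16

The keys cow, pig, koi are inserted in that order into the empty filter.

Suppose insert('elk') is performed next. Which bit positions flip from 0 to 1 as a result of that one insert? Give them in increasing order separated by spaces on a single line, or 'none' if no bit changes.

Start: bits=000000000000000000
After insert 'cow': sets bits 11 14 -> bits=000000000001001000
After insert 'pig': sets bits 10 11 15 -> bits=000000000011001100
After insert 'koi': sets bits 1 6 12 -> bits=010000100011101100
insert 'elk' would touch bits 4 7 8; currently bit4=0, bit7=0, bit8=0
Bits that are 0 among those (would change 0->1): 4 7 8

Answer: 4 7 8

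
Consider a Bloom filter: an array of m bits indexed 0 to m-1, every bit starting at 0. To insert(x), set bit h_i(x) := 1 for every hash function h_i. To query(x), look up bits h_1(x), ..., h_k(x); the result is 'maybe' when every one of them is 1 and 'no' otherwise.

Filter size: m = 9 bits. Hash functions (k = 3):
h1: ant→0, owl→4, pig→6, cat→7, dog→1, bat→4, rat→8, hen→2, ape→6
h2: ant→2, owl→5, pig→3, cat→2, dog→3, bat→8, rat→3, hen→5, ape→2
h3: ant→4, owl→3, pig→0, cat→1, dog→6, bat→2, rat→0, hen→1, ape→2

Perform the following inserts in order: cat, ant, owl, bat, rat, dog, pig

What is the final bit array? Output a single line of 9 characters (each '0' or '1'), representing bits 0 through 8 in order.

Answer: 111111111

Derivation:
Start: bits=000000000
After insert 'cat': sets bits 1 2 7 -> bits=011000010
After insert 'ant': sets bits 0 2 4 -> bits=111010010
After insert 'owl': sets bits 3 4 5 -> bits=111111010
After insert 'bat': sets bits 2 4 8 -> bits=111111011
After insert 'rat': sets bits 0 3 8 -> bits=111111011
After insert 'dog': sets bits 1 3 6 -> bits=111111111
After insert 'pig': sets bits 0 3 6 -> bits=111111111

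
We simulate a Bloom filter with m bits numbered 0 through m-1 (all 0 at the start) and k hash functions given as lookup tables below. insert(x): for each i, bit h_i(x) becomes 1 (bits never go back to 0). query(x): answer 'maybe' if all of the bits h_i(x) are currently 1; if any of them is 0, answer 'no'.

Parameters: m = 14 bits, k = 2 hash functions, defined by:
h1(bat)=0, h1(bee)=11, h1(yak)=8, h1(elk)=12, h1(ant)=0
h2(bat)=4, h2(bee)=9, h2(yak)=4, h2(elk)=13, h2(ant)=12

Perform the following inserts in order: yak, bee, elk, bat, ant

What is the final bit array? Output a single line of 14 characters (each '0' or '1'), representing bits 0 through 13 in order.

Answer: 10001000110111

Derivation:
Start: bits=00000000000000
After insert 'yak': sets bits 4 8 -> bits=00001000100000
After insert 'bee': sets bits 9 11 -> bits=00001000110100
After insert 'elk': sets bits 12 13 -> bits=00001000110111
After insert 'bat': sets bits 0 4 -> bits=10001000110111
After insert 'ant': sets bits 0 12 -> bits=10001000110111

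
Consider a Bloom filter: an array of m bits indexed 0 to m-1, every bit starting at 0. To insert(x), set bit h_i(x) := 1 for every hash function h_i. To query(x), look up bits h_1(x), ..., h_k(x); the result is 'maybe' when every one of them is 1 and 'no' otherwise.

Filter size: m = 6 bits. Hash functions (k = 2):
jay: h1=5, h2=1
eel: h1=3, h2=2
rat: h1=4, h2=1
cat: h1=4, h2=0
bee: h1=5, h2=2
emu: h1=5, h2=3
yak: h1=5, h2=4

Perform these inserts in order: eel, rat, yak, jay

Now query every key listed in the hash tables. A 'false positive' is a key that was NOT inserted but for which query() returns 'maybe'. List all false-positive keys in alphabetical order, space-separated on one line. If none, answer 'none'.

Answer: bee emu

Derivation:
Start: bits=000000
After insert 'eel': sets bits 2 3 -> bits=001100
After insert 'rat': sets bits 1 4 -> bits=011110
After insert 'yak': sets bits 4 5 -> bits=011111
After insert 'jay': sets bits 1 5 -> bits=011111
Not inserted: bee cat emu — query each against bits=011111:
query bee: checks bit2=1, bit5=1 (all 1) -> maybe => FALSE POSITIVE
query cat: checks bit0=0, bit4=1 (has a 0) -> no => not a false positive
query emu: checks bit3=1, bit5=1 (all 1) -> maybe => FALSE POSITIVE
False positives (alphabetical): bee emu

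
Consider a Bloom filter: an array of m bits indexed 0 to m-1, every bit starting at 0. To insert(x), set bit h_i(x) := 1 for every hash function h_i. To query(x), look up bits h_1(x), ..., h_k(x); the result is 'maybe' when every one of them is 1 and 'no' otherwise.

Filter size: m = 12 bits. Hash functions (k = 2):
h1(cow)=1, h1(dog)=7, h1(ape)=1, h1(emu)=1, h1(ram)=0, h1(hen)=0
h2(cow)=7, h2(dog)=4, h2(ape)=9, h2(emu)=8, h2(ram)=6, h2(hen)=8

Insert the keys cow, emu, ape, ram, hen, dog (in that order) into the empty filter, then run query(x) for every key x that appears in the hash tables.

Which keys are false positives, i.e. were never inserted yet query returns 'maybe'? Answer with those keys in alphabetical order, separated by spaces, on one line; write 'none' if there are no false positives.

Answer: none

Derivation:
Start: bits=000000000000
After insert 'cow': sets bits 1 7 -> bits=010000010000
After insert 'emu': sets bits 1 8 -> bits=010000011000
After insert 'ape': sets bits 1 9 -> bits=010000011100
After insert 'ram': sets bits 0 6 -> bits=110000111100
After insert 'hen': sets bits 0 8 -> bits=110000111100
After insert 'dog': sets bits 4 7 -> bits=110010111100
Not inserted: (none) — query each against bits=110010111100:
False positives (alphabetical): none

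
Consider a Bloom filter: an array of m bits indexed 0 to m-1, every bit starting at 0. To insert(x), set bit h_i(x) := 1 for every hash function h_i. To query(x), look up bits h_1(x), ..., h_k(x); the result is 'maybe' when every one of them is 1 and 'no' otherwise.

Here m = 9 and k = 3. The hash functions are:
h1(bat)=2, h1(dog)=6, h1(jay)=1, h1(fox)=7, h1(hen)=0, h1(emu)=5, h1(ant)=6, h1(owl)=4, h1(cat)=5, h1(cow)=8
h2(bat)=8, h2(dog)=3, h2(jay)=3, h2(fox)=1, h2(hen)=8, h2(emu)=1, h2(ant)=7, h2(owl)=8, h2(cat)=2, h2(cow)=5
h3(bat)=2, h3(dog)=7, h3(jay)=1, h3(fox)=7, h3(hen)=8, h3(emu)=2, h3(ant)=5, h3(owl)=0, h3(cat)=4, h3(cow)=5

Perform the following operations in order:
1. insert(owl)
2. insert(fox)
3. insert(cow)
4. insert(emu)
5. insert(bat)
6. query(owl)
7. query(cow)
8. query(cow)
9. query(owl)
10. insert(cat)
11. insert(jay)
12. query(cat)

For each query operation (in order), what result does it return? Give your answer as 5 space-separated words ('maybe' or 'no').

Start: bits=000000000
Op 1: insert owl -> sets bits 0 4 8 -> bits=100010001
Op 2: insert fox -> sets bits 1 7 -> bits=110010011
Op 3: insert cow -> sets bits 5 8 -> bits=110011011
Op 4: insert emu -> sets bits 1 2 5 -> bits=111011011
Op 5: insert bat -> sets bits 2 8 -> bits=111011011
Op 6: query owl -> checks bit0=1, bit4=1, bit8=1 (all 1) -> maybe
Op 7: query cow -> checks bit5=1, bit8=1 (all 1) -> maybe
Op 8: query cow -> checks bit5=1, bit8=1 (all 1) -> maybe
Op 9: query owl -> checks bit0=1, bit4=1, bit8=1 (all 1) -> maybe
Op 10: insert cat -> sets bits 2 4 5 -> bits=111011011
Op 11: insert jay -> sets bits 1 3 -> bits=111111011
Op 12: query cat -> checks bit2=1, bit4=1, bit5=1 (all 1) -> maybe
Query results in order: maybe maybe maybe maybe maybe

Answer: maybe maybe maybe maybe maybe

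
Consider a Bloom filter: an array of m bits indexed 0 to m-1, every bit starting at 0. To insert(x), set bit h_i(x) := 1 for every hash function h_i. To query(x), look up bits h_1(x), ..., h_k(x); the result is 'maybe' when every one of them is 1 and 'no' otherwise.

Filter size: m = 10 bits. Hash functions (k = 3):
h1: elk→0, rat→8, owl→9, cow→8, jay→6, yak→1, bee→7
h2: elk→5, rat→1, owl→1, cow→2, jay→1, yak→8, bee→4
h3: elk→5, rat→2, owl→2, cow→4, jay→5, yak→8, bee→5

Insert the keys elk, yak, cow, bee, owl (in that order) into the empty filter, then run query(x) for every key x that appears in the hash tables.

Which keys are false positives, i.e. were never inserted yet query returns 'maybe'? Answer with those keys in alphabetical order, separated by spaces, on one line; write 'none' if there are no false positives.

Start: bits=0000000000
After insert 'elk': sets bits 0 5 -> bits=1000010000
After insert 'yak': sets bits 1 8 -> bits=1100010010
After insert 'cow': sets bits 2 4 8 -> bits=1110110010
After insert 'bee': sets bits 4 5 7 -> bits=1110110110
After insert 'owl': sets bits 1 2 9 -> bits=1110110111
Not inserted: jay rat — query each against bits=1110110111:
query jay: checks bit1=1, bit5=1, bit6=0 (has a 0) -> no => not a false positive
query rat: checks bit1=1, bit2=1, bit8=1 (all 1) -> maybe => FALSE POSITIVE
False positives (alphabetical): rat

Answer: rat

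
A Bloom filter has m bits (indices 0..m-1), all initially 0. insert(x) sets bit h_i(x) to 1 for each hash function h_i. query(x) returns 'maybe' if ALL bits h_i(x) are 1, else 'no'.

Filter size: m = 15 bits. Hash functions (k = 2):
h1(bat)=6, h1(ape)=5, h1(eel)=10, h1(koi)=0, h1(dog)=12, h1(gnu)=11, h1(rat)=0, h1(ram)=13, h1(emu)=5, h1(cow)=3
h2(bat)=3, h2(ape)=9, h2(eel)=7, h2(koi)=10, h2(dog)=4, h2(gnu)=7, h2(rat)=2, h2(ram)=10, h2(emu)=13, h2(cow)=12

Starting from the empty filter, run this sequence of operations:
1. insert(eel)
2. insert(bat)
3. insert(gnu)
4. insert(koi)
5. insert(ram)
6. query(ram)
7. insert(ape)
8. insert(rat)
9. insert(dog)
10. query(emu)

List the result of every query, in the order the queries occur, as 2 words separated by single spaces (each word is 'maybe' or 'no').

Answer: maybe maybe

Derivation:
Start: bits=000000000000000
Op 1: insert eel -> sets bits 7 10 -> bits=000000010010000
Op 2: insert bat -> sets bits 3 6 -> bits=000100110010000
Op 3: insert gnu -> sets bits 7 11 -> bits=000100110011000
Op 4: insert koi -> sets bits 0 10 -> bits=100100110011000
Op 5: insert ram -> sets bits 10 13 -> bits=100100110011010
Op 6: query ram -> checks bit10=1, bit13=1 (all 1) -> maybe
Op 7: insert ape -> sets bits 5 9 -> bits=100101110111010
Op 8: insert rat -> sets bits 0 2 -> bits=101101110111010
Op 9: insert dog -> sets bits 4 12 -> bits=101111110111110
Op 10: query emu -> checks bit5=1, bit13=1 (all 1) -> maybe
Query results in order: maybe maybe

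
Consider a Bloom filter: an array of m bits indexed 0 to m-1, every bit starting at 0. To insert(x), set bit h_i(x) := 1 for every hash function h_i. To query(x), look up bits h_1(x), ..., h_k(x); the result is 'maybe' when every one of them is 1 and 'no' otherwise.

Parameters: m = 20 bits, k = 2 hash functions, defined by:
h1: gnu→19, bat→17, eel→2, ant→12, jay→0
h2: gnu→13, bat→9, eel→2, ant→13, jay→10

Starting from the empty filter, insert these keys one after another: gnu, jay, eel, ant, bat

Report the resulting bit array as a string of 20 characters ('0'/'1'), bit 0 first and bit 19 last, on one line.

Start: bits=00000000000000000000
After insert 'gnu': sets bits 13 19 -> bits=00000000000001000001
After insert 'jay': sets bits 0 10 -> bits=10000000001001000001
After insert 'eel': sets bits 2 -> bits=10100000001001000001
After insert 'ant': sets bits 12 13 -> bits=10100000001011000001
After insert 'bat': sets bits 9 17 -> bits=10100000011011000101

Answer: 10100000011011000101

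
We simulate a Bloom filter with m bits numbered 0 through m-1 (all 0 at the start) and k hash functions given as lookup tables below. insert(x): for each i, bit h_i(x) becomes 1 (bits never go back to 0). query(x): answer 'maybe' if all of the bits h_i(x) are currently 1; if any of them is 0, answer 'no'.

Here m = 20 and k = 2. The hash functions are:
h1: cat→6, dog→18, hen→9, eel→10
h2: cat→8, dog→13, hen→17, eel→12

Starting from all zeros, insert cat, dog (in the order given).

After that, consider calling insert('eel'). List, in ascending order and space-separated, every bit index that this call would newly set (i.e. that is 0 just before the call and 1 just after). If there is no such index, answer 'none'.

Start: bits=00000000000000000000
After insert 'cat': sets bits 6 8 -> bits=00000010100000000000
After insert 'dog': sets bits 13 18 -> bits=00000010100001000010
insert 'eel' would touch bits 10 12; currently bit10=0, bit12=0
Bits that are 0 among those (would change 0->1): 10 12

Answer: 10 12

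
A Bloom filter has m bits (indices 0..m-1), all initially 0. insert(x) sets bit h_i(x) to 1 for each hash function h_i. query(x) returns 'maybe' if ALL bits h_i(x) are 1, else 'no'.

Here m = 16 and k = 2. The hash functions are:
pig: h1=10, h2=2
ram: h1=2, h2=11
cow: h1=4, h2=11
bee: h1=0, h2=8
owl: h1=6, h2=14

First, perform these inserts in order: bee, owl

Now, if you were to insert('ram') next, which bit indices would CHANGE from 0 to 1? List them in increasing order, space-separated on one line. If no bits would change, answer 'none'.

Answer: 2 11

Derivation:
Start: bits=0000000000000000
After insert 'bee': sets bits 0 8 -> bits=1000000010000000
After insert 'owl': sets bits 6 14 -> bits=1000001010000010
insert 'ram' would touch bits 2 11; currently bit2=0, bit11=0
Bits that are 0 among those (would change 0->1): 2 11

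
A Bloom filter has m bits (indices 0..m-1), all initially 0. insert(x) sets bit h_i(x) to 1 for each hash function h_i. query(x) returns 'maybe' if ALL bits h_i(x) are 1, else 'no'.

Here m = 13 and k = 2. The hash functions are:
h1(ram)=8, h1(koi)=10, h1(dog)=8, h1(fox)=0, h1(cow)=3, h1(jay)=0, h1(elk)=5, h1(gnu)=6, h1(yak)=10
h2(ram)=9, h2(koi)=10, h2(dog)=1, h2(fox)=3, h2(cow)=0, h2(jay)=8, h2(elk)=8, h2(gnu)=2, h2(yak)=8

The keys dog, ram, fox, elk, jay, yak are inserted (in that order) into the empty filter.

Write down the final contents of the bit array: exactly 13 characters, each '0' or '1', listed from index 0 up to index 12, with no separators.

Start: bits=0000000000000
After insert 'dog': sets bits 1 8 -> bits=0100000010000
After insert 'ram': sets bits 8 9 -> bits=0100000011000
After insert 'fox': sets bits 0 3 -> bits=1101000011000
After insert 'elk': sets bits 5 8 -> bits=1101010011000
After insert 'jay': sets bits 0 8 -> bits=1101010011000
After insert 'yak': sets bits 8 10 -> bits=1101010011100

Answer: 1101010011100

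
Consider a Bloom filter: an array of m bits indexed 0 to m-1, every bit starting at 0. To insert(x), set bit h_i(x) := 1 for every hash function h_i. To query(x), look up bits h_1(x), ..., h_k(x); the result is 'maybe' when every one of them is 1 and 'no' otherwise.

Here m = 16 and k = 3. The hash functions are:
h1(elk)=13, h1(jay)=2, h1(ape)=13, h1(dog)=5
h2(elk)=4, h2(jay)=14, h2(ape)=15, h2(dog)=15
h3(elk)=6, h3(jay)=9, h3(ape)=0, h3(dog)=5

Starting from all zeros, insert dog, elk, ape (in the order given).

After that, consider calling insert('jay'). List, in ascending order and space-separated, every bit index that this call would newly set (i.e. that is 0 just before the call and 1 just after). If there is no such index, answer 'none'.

Start: bits=0000000000000000
After insert 'dog': sets bits 5 15 -> bits=0000010000000001
After insert 'elk': sets bits 4 6 13 -> bits=0000111000000101
After insert 'ape': sets bits 0 13 15 -> bits=1000111000000101
insert 'jay' would touch bits 2 9 14; currently bit2=0, bit9=0, bit14=0
Bits that are 0 among those (would change 0->1): 2 9 14

Answer: 2 9 14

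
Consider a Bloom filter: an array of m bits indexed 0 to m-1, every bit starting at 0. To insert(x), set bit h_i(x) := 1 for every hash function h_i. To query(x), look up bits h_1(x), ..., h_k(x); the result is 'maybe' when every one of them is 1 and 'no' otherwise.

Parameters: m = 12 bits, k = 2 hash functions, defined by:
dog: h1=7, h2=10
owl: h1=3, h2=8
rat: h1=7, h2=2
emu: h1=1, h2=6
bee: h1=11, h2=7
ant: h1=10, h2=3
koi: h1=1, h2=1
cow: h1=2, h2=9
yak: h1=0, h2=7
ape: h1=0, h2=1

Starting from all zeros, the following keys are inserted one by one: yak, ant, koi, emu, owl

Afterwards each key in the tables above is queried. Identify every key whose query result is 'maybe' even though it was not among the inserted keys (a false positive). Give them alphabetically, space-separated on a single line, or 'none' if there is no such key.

Answer: ape dog

Derivation:
Start: bits=000000000000
After insert 'yak': sets bits 0 7 -> bits=100000010000
After insert 'ant': sets bits 3 10 -> bits=100100010010
After insert 'koi': sets bits 1 -> bits=110100010010
After insert 'emu': sets bits 1 6 -> bits=110100110010
After insert 'owl': sets bits 3 8 -> bits=110100111010
Not inserted: ape bee cow dog rat — query each against bits=110100111010:
query ape: checks bit0=1, bit1=1 (all 1) -> maybe => FALSE POSITIVE
query bee: checks bit7=1, bit11=0 (has a 0) -> no => not a false positive
query cow: checks bit2=0, bit9=0 (has a 0) -> no => not a false positive
query dog: checks bit7=1, bit10=1 (all 1) -> maybe => FALSE POSITIVE
query rat: checks bit2=0, bit7=1 (has a 0) -> no => not a false positive
False positives (alphabetical): ape dog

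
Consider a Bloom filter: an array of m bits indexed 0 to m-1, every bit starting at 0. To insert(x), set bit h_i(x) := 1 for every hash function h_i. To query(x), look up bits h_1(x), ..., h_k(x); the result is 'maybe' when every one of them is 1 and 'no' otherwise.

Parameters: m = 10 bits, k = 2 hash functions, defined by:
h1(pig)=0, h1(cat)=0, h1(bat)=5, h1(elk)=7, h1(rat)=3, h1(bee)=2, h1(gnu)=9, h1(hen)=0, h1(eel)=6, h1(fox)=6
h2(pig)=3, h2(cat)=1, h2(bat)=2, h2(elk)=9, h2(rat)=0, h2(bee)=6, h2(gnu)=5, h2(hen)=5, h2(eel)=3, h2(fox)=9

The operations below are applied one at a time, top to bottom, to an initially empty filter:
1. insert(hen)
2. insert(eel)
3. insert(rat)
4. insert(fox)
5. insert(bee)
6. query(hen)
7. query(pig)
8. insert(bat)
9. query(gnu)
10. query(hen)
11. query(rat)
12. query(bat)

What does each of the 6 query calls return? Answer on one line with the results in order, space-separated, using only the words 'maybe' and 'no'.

Answer: maybe maybe maybe maybe maybe maybe

Derivation:
Start: bits=0000000000
Op 1: insert hen -> sets bits 0 5 -> bits=1000010000
Op 2: insert eel -> sets bits 3 6 -> bits=1001011000
Op 3: insert rat -> sets bits 0 3 -> bits=1001011000
Op 4: insert fox -> sets bits 6 9 -> bits=1001011001
Op 5: insert bee -> sets bits 2 6 -> bits=1011011001
Op 6: query hen -> checks bit0=1, bit5=1 (all 1) -> maybe
Op 7: query pig -> checks bit0=1, bit3=1 (all 1) -> maybe
Op 8: insert bat -> sets bits 2 5 -> bits=1011011001
Op 9: query gnu -> checks bit5=1, bit9=1 (all 1) -> maybe
Op 10: query hen -> checks bit0=1, bit5=1 (all 1) -> maybe
Op 11: query rat -> checks bit0=1, bit3=1 (all 1) -> maybe
Op 12: query bat -> checks bit2=1, bit5=1 (all 1) -> maybe
Query results in order: maybe maybe maybe maybe maybe maybe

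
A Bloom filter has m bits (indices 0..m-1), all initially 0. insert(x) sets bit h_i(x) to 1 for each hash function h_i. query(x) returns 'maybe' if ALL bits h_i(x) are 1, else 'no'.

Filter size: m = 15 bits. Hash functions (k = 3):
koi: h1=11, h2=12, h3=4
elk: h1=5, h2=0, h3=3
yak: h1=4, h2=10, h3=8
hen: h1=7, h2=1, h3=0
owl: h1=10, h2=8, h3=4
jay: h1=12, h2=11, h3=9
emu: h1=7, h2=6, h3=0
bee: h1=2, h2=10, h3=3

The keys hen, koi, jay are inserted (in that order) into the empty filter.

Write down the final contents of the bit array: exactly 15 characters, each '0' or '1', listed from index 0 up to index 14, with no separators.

Answer: 110010010101100

Derivation:
Start: bits=000000000000000
After insert 'hen': sets bits 0 1 7 -> bits=110000010000000
After insert 'koi': sets bits 4 11 12 -> bits=110010010001100
After insert 'jay': sets bits 9 11 12 -> bits=110010010101100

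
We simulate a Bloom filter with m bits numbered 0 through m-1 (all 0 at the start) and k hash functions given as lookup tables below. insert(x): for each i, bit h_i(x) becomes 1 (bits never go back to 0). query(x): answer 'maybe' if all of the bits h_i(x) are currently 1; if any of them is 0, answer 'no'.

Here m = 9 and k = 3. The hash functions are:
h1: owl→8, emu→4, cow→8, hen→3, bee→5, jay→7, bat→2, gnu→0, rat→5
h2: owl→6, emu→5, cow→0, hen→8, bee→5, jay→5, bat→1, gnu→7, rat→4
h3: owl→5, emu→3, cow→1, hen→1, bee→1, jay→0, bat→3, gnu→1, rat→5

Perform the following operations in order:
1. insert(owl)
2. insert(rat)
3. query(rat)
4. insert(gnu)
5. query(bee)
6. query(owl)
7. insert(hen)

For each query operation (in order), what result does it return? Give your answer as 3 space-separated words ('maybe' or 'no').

Answer: maybe maybe maybe

Derivation:
Start: bits=000000000
Op 1: insert owl -> sets bits 5 6 8 -> bits=000001101
Op 2: insert rat -> sets bits 4 5 -> bits=000011101
Op 3: query rat -> checks bit4=1, bit5=1 (all 1) -> maybe
Op 4: insert gnu -> sets bits 0 1 7 -> bits=110011111
Op 5: query bee -> checks bit1=1, bit5=1 (all 1) -> maybe
Op 6: query owl -> checks bit5=1, bit6=1, bit8=1 (all 1) -> maybe
Op 7: insert hen -> sets bits 1 3 8 -> bits=110111111
Query results in order: maybe maybe maybe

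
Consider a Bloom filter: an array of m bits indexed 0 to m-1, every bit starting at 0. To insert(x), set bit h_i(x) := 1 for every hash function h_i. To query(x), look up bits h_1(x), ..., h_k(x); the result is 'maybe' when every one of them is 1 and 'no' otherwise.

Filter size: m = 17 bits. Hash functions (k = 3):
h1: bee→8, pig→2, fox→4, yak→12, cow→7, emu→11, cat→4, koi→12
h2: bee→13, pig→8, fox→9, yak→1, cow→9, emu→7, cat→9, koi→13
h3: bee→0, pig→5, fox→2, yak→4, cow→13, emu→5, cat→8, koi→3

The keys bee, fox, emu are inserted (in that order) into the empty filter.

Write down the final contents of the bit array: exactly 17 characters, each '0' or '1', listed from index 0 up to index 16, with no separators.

Start: bits=00000000000000000
After insert 'bee': sets bits 0 8 13 -> bits=10000000100001000
After insert 'fox': sets bits 2 4 9 -> bits=10101000110001000
After insert 'emu': sets bits 5 7 11 -> bits=10101101110101000

Answer: 10101101110101000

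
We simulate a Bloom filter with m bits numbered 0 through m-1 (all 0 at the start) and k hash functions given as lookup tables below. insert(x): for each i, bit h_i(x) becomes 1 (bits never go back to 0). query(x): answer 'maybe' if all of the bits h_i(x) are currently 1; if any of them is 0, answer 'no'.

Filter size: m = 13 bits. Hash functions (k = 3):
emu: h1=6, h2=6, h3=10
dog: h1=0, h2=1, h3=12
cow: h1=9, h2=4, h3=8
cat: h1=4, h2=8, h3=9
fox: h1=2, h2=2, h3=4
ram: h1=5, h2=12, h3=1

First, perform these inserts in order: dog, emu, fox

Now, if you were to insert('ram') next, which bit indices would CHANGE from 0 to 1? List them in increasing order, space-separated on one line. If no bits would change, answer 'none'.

Start: bits=0000000000000
After insert 'dog': sets bits 0 1 12 -> bits=1100000000001
After insert 'emu': sets bits 6 10 -> bits=1100001000101
After insert 'fox': sets bits 2 4 -> bits=1110101000101
insert 'ram' would touch bits 1 5 12; currently bit1=1, bit5=0, bit12=1
Bits that are 0 among those (would change 0->1): 5

Answer: 5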